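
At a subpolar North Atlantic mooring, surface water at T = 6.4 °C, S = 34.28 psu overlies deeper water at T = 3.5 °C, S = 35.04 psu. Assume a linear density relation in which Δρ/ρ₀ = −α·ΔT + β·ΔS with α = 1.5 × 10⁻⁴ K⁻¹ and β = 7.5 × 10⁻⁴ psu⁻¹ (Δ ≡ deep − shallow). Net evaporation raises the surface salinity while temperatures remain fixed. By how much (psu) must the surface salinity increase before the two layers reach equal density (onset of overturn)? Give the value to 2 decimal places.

Neutral buoyancy requires −α(T_deep − T_surf) + β(S_deep − S_surf′) = 0.
S_surf′ = S_deep − (α/β)·ΔT = 35.04 − (1.5 × 10⁻⁴/7.5 × 10⁻⁴)·(-2.9) = 35.6200 psu.
Increase required: 35.6200 − 34.28 = 1.3400 psu.

1.34 psu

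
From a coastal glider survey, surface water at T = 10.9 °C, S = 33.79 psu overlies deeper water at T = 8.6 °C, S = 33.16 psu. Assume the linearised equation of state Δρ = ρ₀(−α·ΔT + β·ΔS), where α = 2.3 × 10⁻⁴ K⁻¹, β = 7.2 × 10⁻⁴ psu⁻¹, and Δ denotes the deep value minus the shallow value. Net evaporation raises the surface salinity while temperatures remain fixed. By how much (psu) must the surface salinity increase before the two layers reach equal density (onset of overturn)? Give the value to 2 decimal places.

Neutral buoyancy requires −α(T_deep − T_surf) + β(S_deep − S_surf′) = 0.
S_surf′ = S_deep − (α/β)·ΔT = 33.16 − (2.3 × 10⁻⁴/7.2 × 10⁻⁴)·(-2.3) = 33.8947 psu.
Increase required: 33.8947 − 33.79 = 0.1047 psu.

0.10 psu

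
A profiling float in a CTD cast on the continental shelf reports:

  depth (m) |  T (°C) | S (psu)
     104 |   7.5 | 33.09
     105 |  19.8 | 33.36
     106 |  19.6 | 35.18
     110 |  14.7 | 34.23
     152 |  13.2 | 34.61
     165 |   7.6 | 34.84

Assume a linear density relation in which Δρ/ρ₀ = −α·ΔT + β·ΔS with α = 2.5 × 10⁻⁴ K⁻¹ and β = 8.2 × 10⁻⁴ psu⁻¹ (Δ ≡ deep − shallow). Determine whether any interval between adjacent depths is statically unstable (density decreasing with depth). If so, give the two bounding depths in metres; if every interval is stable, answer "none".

Evaluate Δρ/ρ₀ = −αΔT + βΔS across each adjacent pair:
  104–105 m: −αΔT+βΔS = −(2.5 × 10⁻⁴)(+12.3)+(8.2 × 10⁻⁴)(+0.27) = -2.9 × 10⁻³ → UNSTABLE
  105–106 m: −αΔT+βΔS = −(2.5 × 10⁻⁴)(-0.2)+(8.2 × 10⁻⁴)(+1.82) = 1.5 × 10⁻³ → stable
  106–110 m: −αΔT+βΔS = −(2.5 × 10⁻⁴)(-4.9)+(8.2 × 10⁻⁴)(-0.95) = 4.5 × 10⁻⁴ → stable
  110–152 m: −αΔT+βΔS = −(2.5 × 10⁻⁴)(-1.5)+(8.2 × 10⁻⁴)(+0.38) = 6.9 × 10⁻⁴ → stable
  152–165 m: −αΔT+βΔS = −(2.5 × 10⁻⁴)(-5.6)+(8.2 × 10⁻⁴)(+0.23) = 1.6 × 10⁻³ → stable
The 104–105 m interval has Δρ < 0: lighter water underlies denser water.

104–105 m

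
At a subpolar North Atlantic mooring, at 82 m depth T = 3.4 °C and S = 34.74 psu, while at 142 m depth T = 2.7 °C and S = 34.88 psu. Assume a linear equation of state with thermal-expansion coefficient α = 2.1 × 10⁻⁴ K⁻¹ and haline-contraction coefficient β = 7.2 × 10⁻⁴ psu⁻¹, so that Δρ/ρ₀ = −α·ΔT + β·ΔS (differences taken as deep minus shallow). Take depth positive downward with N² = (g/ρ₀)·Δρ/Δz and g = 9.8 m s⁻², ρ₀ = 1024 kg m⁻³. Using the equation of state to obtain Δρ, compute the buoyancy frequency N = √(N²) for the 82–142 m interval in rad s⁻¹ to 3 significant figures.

ΔT = -0.7 K, ΔS = +0.14 psu (deep − shallow).
Δρ/ρ₀ = −αΔT + βΔS = 1.47 × 10⁻⁴ + 1.008 × 10⁻⁴ = 2.478 × 10⁻⁴, so Δρ ≈ 0.2537 kg m⁻³.
N² = (g/ρ₀)·Δρ/Δz = g·(Δρ/ρ₀)/Δz = 9.8 × 2.478 × 10⁻⁴ / 60 = 4.0474 × 10⁻⁵ s⁻².
N = √(4.0474 × 10⁻⁵) = 6.3619 × 10⁻³ rad s⁻¹ ≈ 6.36 × 10⁻³ rad s⁻¹.

6.36 × 10⁻³ rad s⁻¹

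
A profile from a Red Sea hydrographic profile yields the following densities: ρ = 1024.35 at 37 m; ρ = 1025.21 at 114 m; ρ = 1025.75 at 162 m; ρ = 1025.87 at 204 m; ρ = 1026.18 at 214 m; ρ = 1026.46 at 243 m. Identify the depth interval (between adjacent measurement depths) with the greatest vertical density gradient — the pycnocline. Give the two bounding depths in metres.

204–214 m

Compute the density gradient over each adjacent pair:
  37–114 m: Δρ/Δz = 0.86/77 = 0.011 kg m⁻⁴
  114–162 m: Δρ/Δz = 0.54/48 = 0.011 kg m⁻⁴
  162–204 m: Δρ/Δz = 0.12/42 = 2.9 × 10⁻³ kg m⁻⁴
  204–214 m: Δρ/Δz = 0.31/10 = 0.031 kg m⁻⁴
  214–243 m: Δρ/Δz = 0.28/29 = 9.7 × 10⁻³ kg m⁻⁴
The largest gradient is in the 204–214 m interval — the pycnocline.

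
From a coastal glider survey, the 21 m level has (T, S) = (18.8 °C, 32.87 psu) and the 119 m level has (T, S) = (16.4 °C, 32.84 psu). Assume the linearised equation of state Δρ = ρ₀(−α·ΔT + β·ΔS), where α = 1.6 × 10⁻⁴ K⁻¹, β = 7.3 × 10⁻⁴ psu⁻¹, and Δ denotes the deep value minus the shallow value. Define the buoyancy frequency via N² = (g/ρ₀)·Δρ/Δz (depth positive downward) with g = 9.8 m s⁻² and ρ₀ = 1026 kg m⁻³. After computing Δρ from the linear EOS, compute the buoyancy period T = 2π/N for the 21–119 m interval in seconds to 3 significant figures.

1.04 × 10³ s

ΔT = -2.4 K, ΔS = -0.03 psu (deep − shallow).
Δρ/ρ₀ = −αΔT + βΔS = 3.84 × 10⁻⁴ − 2.19 × 10⁻⁵ = 3.621 × 10⁻⁴, so Δρ ≈ 0.3715 kg m⁻³.
N² = (g/ρ₀)·Δρ/Δz = g·(Δρ/ρ₀)/Δz = 9.8 × 3.621 × 10⁻⁴ / 98 = 3.6210 × 10⁻⁵ s⁻².
N = √(3.6210 × 10⁻⁵) = 6.0175 × 10⁻³ rad s⁻¹ → T = 2π/N = 1.0442 × 10³ s ≈ 1.04 × 10³ s.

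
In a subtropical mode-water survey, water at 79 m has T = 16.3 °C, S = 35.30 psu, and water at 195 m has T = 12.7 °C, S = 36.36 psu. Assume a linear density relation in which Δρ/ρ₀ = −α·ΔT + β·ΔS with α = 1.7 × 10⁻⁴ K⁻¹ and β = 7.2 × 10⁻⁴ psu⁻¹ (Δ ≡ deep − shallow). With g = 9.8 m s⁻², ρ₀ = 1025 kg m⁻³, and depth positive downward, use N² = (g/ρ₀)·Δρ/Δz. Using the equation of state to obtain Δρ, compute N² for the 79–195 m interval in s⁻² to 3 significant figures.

ΔT = -3.6 K, ΔS = +1.06 psu (deep − shallow).
Δρ/ρ₀ = −αΔT + βΔS = 6.12 × 10⁻⁴ + 7.632 × 10⁻⁴ = 1.3752 × 10⁻³, so Δρ ≈ 1.410 kg m⁻³.
N² = (g/ρ₀)·Δρ/Δz = g·(Δρ/ρ₀)/Δz = 9.8 × 1.3752 × 10⁻³ / 116 = 1.1618 × 10⁻⁴ s⁻² ≈ 1.16 × 10⁻⁴ s⁻².

1.16 × 10⁻⁴ s⁻²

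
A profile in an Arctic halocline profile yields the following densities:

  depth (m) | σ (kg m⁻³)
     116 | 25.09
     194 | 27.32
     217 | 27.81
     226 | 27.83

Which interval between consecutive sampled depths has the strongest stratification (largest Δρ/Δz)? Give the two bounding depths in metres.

116–194 m

Compute the density gradient over each adjacent pair:
  116–194 m: Δρ/Δz = 2.23/78 = 0.029 kg m⁻⁴
  194–217 m: Δρ/Δz = 0.49/23 = 0.021 kg m⁻⁴
  217–226 m: Δρ/Δz = 0.02/9 = 2.2 × 10⁻³ kg m⁻⁴
The largest gradient is in the 116–194 m interval — the pycnocline.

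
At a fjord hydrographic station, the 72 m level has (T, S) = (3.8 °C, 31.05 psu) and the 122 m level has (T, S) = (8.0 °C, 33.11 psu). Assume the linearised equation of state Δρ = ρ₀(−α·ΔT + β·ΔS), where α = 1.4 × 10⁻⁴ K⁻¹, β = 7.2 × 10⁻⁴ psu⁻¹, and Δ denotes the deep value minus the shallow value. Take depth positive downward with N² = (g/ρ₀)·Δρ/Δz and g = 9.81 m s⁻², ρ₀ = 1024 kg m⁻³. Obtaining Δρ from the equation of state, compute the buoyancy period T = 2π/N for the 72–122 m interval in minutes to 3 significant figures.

ΔT = +4.2 K, ΔS = +2.06 psu (deep − shallow).
Δρ/ρ₀ = −αΔT + βΔS = -5.88 × 10⁻⁴ + 1.4832 × 10⁻³ = 8.952 × 10⁻⁴, so Δρ ≈ 0.9167 kg m⁻³.
N² = (g/ρ₀)·Δρ/Δz = g·(Δρ/ρ₀)/Δz = 9.81 × 8.952 × 10⁻⁴ / 50 = 1.7564 × 10⁻⁴ s⁻².
N = √(1.7564 × 10⁻⁴) = 0.013253 rad s⁻¹ → T = 2π/N = 474.10 s = 7.9017 min ≈ 7.90 min.

7.90 min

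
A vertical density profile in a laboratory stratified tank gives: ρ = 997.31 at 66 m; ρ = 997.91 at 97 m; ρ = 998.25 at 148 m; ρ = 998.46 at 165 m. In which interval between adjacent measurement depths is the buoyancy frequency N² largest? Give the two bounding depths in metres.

Compute the density gradient over each adjacent pair:
  66–97 m: Δρ/Δz = 0.60/31 = 0.019 kg m⁻⁴
  97–148 m: Δρ/Δz = 0.34/51 = 6.7 × 10⁻³ kg m⁻⁴
  148–165 m: Δρ/Δz = 0.21/17 = 0.012 kg m⁻⁴
The largest gradient is in the 66–97 m interval — the pycnocline.

66–97 m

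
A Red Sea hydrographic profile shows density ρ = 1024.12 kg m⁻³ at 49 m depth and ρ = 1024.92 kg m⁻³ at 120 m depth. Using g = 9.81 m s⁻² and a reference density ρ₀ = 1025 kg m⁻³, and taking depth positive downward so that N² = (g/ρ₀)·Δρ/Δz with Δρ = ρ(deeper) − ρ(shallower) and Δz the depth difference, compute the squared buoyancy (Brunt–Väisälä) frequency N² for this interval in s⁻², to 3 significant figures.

Δρ = 1024.92 − 1024.12 = 0.80 kg m⁻³ over Δz = 120 − 49 = 71 m.
N² = (9.81/1025) × (0.80/71) = 1.0784 × 10⁻⁴ s⁻² ≈ 1.08 × 10⁻⁴ s⁻².

1.08 × 10⁻⁴ s⁻²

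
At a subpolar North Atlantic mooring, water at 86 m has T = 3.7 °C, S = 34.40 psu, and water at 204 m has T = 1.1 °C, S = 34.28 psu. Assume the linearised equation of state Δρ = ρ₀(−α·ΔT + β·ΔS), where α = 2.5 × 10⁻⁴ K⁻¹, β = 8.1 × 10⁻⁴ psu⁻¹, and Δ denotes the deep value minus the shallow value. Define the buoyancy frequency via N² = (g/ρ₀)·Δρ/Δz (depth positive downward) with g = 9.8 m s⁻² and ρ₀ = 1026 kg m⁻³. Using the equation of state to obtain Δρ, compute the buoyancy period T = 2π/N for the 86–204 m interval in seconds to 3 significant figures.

ΔT = -2.6 K, ΔS = -0.12 psu (deep − shallow).
Δρ/ρ₀ = −αΔT + βΔS = 6.50 × 10⁻⁴ − 9.72 × 10⁻⁵ = 5.528 × 10⁻⁴, so Δρ ≈ 0.5672 kg m⁻³.
N² = (g/ρ₀)·Δρ/Δz = g·(Δρ/ρ₀)/Δz = 9.8 × 5.528 × 10⁻⁴ / 118 = 4.5911 × 10⁻⁵ s⁻².
N = √(4.5911 × 10⁻⁵) = 6.7758 × 10⁻³ rad s⁻¹ → T = 2π/N = 927.30 s ≈ 927 s.

927 s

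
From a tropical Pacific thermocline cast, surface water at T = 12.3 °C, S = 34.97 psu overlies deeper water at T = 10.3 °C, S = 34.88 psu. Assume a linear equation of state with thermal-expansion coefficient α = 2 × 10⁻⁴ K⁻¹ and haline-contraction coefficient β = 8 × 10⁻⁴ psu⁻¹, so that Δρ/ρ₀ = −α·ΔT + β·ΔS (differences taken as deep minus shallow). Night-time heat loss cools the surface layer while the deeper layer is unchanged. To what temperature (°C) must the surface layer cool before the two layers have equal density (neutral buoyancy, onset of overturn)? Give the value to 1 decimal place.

Neutral buoyancy requires Δρ = 0, i.e. −α(T_deep − T_surf′) + β(S_deep − S_surf) = 0.
T_surf′ = T_deep − (β/α)·ΔS = 10.3 − (8 × 10⁻⁴/2 × 10⁻⁴)·(-0.09) = 10.660 °C.
Cooling required: 12.3 − (10.660) = 1.640 °C.

10.7 °C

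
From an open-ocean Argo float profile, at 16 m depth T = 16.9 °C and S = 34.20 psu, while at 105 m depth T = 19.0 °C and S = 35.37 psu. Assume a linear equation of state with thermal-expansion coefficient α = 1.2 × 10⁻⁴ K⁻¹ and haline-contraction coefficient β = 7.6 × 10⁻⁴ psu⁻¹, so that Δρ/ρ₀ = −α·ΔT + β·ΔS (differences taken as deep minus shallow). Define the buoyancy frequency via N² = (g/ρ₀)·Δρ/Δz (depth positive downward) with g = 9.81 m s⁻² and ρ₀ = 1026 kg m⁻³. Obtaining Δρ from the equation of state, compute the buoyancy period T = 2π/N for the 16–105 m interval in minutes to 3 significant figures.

ΔT = +2.1 K, ΔS = +1.17 psu (deep − shallow).
Δρ/ρ₀ = −αΔT + βΔS = -2.52 × 10⁻⁴ + 8.892 × 10⁻⁴ = 6.372 × 10⁻⁴, so Δρ ≈ 0.6538 kg m⁻³.
N² = (g/ρ₀)·Δρ/Δz = g·(Δρ/ρ₀)/Δz = 9.81 × 6.372 × 10⁻⁴ / 89 = 7.0235 × 10⁻⁵ s⁻².
N = √(7.0235 × 10⁻⁵) = 8.3806 × 10⁻³ rad s⁻¹ → T = 2π/N = 749.73 s = 12.495 min ≈ 12.5 min.

12.5 min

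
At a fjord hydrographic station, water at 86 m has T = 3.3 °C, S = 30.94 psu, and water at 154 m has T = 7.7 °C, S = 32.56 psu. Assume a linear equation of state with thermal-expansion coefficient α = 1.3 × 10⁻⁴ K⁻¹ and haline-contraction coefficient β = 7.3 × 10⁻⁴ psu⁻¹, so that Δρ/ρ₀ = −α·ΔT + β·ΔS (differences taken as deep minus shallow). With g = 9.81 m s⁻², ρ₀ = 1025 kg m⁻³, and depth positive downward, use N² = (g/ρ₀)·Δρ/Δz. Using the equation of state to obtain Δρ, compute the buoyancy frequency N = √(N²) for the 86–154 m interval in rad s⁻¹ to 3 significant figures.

9.39 × 10⁻³ rad s⁻¹

ΔT = +4.4 K, ΔS = +1.62 psu (deep − shallow).
Δρ/ρ₀ = −αΔT + βΔS = -5.72 × 10⁻⁴ + 1.1826 × 10⁻³ = 6.106 × 10⁻⁴, so Δρ ≈ 0.6259 kg m⁻³.
N² = (g/ρ₀)·Δρ/Δz = g·(Δρ/ρ₀)/Δz = 9.81 × 6.106 × 10⁻⁴ / 68 = 8.8088 × 10⁻⁵ s⁻².
N = √(8.8088 × 10⁻⁵) = 9.3855 × 10⁻³ rad s⁻¹ ≈ 9.39 × 10⁻³ rad s⁻¹.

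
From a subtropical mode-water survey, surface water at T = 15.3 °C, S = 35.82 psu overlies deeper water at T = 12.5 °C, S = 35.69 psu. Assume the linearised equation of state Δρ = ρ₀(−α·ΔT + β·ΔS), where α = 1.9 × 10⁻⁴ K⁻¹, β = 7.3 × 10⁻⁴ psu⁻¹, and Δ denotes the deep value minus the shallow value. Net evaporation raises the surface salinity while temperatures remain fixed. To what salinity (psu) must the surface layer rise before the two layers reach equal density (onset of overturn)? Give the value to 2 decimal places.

Neutral buoyancy requires −α(T_deep − T_surf) + β(S_deep − S_surf′) = 0.
S_surf′ = S_deep − (α/β)·ΔT = 35.69 − (1.9 × 10⁻⁴/7.3 × 10⁻⁴)·(-2.8) = 36.4188 psu.
Increase required: 36.4188 − 35.82 = 0.5988 psu.

36.42 psu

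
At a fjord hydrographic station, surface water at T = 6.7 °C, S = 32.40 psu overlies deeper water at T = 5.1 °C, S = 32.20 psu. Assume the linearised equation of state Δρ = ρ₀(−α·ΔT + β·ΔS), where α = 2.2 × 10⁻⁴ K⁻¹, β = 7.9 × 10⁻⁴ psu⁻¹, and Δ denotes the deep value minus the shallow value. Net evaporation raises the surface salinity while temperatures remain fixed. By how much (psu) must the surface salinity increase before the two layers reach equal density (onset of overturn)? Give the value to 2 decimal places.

Neutral buoyancy requires −α(T_deep − T_surf) + β(S_deep − S_surf′) = 0.
S_surf′ = S_deep − (α/β)·ΔT = 32.20 − (2.2 × 10⁻⁴/7.9 × 10⁻⁴)·(-1.6) = 32.6456 psu.
Increase required: 32.6456 − 32.40 = 0.2456 psu.

0.25 psu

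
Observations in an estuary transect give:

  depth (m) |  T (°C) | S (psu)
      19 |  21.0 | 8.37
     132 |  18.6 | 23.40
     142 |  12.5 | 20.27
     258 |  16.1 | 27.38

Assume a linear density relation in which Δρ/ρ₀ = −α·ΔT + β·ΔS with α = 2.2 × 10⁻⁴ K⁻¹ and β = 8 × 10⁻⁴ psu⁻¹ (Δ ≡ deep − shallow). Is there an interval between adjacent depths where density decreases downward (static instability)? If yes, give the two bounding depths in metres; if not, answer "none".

Evaluate Δρ/ρ₀ = −αΔT + βΔS across each adjacent pair:
  19–132 m: −αΔT+βΔS = −(2.2 × 10⁻⁴)(-2.4)+(8 × 10⁻⁴)(+15.03) = 0.013 → stable
  132–142 m: −αΔT+βΔS = −(2.2 × 10⁻⁴)(-6.1)+(8 × 10⁻⁴)(-3.13) = -1.2 × 10⁻³ → UNSTABLE
  142–258 m: −αΔT+βΔS = −(2.2 × 10⁻⁴)(+3.6)+(8 × 10⁻⁴)(+7.11) = 4.9 × 10⁻³ → stable
The 132–142 m interval has Δρ < 0: lighter water underlies denser water.

132–142 m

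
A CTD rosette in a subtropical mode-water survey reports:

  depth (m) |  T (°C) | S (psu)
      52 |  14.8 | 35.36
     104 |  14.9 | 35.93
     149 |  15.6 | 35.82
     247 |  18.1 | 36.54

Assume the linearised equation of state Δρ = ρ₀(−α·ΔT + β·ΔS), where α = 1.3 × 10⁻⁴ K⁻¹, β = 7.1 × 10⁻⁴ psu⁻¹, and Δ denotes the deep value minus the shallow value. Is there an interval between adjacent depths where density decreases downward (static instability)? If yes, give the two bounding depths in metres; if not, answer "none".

Evaluate Δρ/ρ₀ = −αΔT + βΔS across each adjacent pair:
  52–104 m: −αΔT+βΔS = −(1.3 × 10⁻⁴)(+0.1)+(7.1 × 10⁻⁴)(+0.57) = 3.9 × 10⁻⁴ → stable
  104–149 m: −αΔT+βΔS = −(1.3 × 10⁻⁴)(+0.7)+(7.1 × 10⁻⁴)(-0.11) = -1.7 × 10⁻⁴ → UNSTABLE
  149–247 m: −αΔT+βΔS = −(1.3 × 10⁻⁴)(+2.5)+(7.1 × 10⁻⁴)(+0.72) = 1.9 × 10⁻⁴ → stable
The 104–149 m interval has Δρ < 0: lighter water underlies denser water.

104–149 m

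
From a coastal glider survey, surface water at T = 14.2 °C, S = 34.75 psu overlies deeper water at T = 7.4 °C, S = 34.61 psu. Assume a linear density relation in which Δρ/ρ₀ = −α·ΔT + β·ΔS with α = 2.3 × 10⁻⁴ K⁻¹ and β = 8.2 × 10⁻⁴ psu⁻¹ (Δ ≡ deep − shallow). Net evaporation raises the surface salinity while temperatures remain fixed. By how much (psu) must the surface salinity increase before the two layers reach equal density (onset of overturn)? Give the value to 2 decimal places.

1.77 psu

Neutral buoyancy requires −α(T_deep − T_surf) + β(S_deep − S_surf′) = 0.
S_surf′ = S_deep − (α/β)·ΔT = 34.61 − (2.3 × 10⁻⁴/8.2 × 10⁻⁴)·(-6.8) = 36.5173 psu.
Increase required: 36.5173 − 34.75 = 1.7673 psu.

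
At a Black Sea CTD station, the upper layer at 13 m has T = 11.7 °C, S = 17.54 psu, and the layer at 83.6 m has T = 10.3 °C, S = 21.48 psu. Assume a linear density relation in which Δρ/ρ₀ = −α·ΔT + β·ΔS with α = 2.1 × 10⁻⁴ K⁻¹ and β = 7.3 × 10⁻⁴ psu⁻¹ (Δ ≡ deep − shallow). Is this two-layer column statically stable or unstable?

ΔT = 10.3 − 11.7 = -1.4 K and ΔS = 21.48 − 17.54 = +3.94 psu (deep − shallow).
−αΔT = 2.94 × 10⁻⁴; βΔS = 2.8762 × 10⁻³; sum Δρ/ρ₀ = 3.1702 × 10⁻³.
Δρ/ρ₀ > 0, so Δρ > 0: deeper water is denser → statically stable.

stable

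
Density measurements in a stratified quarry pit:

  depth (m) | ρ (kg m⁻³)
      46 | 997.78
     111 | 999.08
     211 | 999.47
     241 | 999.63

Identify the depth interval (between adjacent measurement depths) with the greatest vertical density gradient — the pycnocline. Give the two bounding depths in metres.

Compute the density gradient over each adjacent pair:
  46–111 m: Δρ/Δz = 1.30/65 = 0.020 kg m⁻⁴
  111–211 m: Δρ/Δz = 0.39/100 = 3.9 × 10⁻³ kg m⁻⁴
  211–241 m: Δρ/Δz = 0.16/30 = 5.3 × 10⁻³ kg m⁻⁴
The largest gradient is in the 46–111 m interval — the pycnocline.

46–111 m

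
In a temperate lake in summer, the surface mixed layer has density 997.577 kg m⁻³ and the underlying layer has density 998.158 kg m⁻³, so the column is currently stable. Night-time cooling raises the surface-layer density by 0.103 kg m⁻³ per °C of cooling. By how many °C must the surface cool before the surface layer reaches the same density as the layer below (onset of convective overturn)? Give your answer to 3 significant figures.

Density deficit of the surface layer: 998.158 − 997.577 = 0.581 kg m⁻³.
Required change = 0.581 / 0.103 = 5.64 °C.

5.64 °C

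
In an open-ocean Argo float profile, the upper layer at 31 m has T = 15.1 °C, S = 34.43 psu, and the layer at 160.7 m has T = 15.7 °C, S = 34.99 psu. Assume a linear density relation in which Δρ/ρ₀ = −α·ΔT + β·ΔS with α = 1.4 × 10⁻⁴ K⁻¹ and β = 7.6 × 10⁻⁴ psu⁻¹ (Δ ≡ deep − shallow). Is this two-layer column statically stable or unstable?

ΔT = 15.7 − 15.1 = +0.6 K and ΔS = 34.99 − 34.43 = +0.56 psu (deep − shallow).
−αΔT = -8.40 × 10⁻⁵; βΔS = 4.256 × 10⁻⁴; sum Δρ/ρ₀ = 3.416 × 10⁻⁴.
Δρ/ρ₀ > 0, so Δρ > 0: deeper water is denser → statically stable.

stable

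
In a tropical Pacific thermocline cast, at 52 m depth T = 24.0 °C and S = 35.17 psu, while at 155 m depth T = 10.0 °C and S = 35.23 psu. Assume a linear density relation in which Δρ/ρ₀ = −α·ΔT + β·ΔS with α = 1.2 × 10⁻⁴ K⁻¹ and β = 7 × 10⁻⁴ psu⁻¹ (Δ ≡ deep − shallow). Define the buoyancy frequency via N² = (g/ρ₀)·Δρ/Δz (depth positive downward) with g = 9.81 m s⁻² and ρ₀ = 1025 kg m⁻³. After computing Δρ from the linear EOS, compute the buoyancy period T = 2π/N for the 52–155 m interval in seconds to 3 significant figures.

491 s

ΔT = -14.0 K, ΔS = +0.06 psu (deep − shallow).
Δρ/ρ₀ = −αΔT + βΔS = 1.68 × 10⁻³ + 4.20 × 10⁻⁵ = 1.722 × 10⁻³, so Δρ ≈ 1.765 kg m⁻³.
N² = (g/ρ₀)·Δρ/Δz = g·(Δρ/ρ₀)/Δz = 9.81 × 1.722 × 10⁻³ / 103 = 1.6401 × 10⁻⁴ s⁻².
N = √(1.6401 × 10⁻⁴) = 0.012807 rad s⁻¹ → T = 2π/N = 490.61 s ≈ 491 s.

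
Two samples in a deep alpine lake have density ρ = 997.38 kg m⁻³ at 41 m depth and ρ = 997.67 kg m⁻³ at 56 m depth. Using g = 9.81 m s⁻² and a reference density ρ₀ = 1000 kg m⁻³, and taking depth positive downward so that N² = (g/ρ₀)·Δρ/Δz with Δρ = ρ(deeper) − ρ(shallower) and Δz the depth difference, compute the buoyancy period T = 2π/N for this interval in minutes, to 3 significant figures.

Δρ = 997.67 − 997.38 = 0.29 kg m⁻³ over Δz = 56 − 41 = 15 m.
N² = (9.81/1000) × (0.29/15) = 1.8966 × 10⁻⁴ s⁻².
N = √(1.8966 × 10⁻⁴) = 0.013772 rad s⁻¹, so T = 2π/N = 456.23 s = 7.6038 min ≈ 7.60 min.

7.60 min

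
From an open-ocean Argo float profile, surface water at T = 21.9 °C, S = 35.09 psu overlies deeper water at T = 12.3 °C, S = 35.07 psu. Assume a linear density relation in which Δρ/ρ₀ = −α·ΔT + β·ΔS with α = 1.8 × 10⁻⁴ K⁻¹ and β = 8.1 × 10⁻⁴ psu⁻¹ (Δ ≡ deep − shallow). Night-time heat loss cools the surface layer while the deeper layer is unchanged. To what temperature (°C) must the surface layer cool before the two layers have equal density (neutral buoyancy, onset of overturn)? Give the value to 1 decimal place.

12.4 °C

Neutral buoyancy requires Δρ = 0, i.e. −α(T_deep − T_surf′) + β(S_deep − S_surf) = 0.
T_surf′ = T_deep − (β/α)·ΔS = 12.3 − (8.1 × 10⁻⁴/1.8 × 10⁻⁴)·(-0.02) = 12.390 °C.
Cooling required: 21.9 − (12.390) = 9.510 °C.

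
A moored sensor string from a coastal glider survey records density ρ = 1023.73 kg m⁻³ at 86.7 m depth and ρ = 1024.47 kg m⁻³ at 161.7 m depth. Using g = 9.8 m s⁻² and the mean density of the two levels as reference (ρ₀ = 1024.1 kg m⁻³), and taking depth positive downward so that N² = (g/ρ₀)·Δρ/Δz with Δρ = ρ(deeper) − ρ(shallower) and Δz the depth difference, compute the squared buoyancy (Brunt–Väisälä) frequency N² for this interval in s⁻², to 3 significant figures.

9.44 × 10⁻⁵ s⁻²

Δρ = 1024.47 − 1023.73 = 0.74 kg m⁻³ over Δz = 161.7 − 86.7 = 75 m.
N² = (9.8/1024.1) × (0.74/75) = 9.4418 × 10⁻⁵ s⁻² ≈ 9.44 × 10⁻⁵ s⁻².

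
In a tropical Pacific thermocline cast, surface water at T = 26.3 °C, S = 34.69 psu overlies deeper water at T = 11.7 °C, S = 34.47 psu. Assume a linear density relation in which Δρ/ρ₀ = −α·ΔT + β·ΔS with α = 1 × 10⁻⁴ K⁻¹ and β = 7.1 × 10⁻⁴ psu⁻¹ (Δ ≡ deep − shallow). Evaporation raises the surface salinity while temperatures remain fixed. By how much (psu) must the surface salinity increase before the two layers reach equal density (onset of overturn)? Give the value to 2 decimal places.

1.84 psu

Neutral buoyancy requires −α(T_deep − T_surf) + β(S_deep − S_surf′) = 0.
S_surf′ = S_deep − (α/β)·ΔT = 34.47 − (1 × 10⁻⁴/7.1 × 10⁻⁴)·(-14.6) = 36.5263 psu.
Increase required: 36.5263 − 34.69 = 1.8363 psu.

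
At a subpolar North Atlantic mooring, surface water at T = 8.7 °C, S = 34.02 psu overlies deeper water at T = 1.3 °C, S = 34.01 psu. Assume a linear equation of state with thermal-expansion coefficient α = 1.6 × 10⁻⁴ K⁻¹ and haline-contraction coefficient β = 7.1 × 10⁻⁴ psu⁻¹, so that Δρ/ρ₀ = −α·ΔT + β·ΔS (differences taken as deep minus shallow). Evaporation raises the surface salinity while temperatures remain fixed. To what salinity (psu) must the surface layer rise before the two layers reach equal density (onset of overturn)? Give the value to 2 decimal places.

35.68 psu

Neutral buoyancy requires −α(T_deep − T_surf) + β(S_deep − S_surf′) = 0.
S_surf′ = S_deep − (α/β)·ΔT = 34.01 − (1.6 × 10⁻⁴/7.1 × 10⁻⁴)·(-7.4) = 35.6776 psu.
Increase required: 35.6776 − 34.02 = 1.6576 psu.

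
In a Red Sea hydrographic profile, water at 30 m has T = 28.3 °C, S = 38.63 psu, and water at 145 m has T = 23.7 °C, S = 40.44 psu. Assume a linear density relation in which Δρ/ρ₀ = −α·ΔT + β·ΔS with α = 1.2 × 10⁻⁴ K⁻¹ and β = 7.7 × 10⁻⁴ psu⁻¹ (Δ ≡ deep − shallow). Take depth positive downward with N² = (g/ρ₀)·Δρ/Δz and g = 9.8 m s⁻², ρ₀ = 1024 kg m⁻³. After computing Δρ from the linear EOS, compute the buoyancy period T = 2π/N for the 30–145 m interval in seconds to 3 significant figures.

488 s

ΔT = -4.6 K, ΔS = +1.81 psu (deep − shallow).
Δρ/ρ₀ = −αΔT + βΔS = 5.52 × 10⁻⁴ + 1.3937 × 10⁻³ = 1.9457 × 10⁻³, so Δρ ≈ 1.992 kg m⁻³.
N² = (g/ρ₀)·Δρ/Δz = g·(Δρ/ρ₀)/Δz = 9.8 × 1.9457 × 10⁻³ / 115 = 1.6581 × 10⁻⁴ s⁻².
N = √(1.6581 × 10⁻⁴) = 0.012877 rad s⁻¹ → T = 2π/N = 487.94 s ≈ 488 s.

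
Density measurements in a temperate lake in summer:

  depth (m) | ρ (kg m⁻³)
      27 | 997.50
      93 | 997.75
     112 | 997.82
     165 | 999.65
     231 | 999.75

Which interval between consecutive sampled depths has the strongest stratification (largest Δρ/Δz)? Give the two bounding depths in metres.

112–165 m

Compute the density gradient over each adjacent pair:
  27–93 m: Δρ/Δz = 0.25/66 = 3.8 × 10⁻³ kg m⁻⁴
  93–112 m: Δρ/Δz = 0.07/19 = 3.7 × 10⁻³ kg m⁻⁴
  112–165 m: Δρ/Δz = 1.83/53 = 0.035 kg m⁻⁴
  165–231 m: Δρ/Δz = 0.10/66 = 1.5 × 10⁻³ kg m⁻⁴
The largest gradient is in the 112–165 m interval — the pycnocline.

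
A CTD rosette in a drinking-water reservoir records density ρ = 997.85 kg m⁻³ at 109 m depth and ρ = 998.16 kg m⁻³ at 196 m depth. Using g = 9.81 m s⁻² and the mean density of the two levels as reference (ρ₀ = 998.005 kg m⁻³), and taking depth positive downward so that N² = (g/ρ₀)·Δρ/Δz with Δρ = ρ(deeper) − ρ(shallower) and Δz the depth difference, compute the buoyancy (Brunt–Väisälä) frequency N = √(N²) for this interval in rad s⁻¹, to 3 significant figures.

Δρ = 998.16 − 997.85 = 0.31 kg m⁻³ over Δz = 196 − 109 = 87 m.
N² = (9.81/998.005) × (0.31/87) = 3.5025 × 10⁻⁵ s⁻².
N = √(3.5025 × 10⁻⁵) = 5.9182 × 10⁻³ rad s⁻¹ ≈ 5.92 × 10⁻³ rad s⁻¹.

5.92 × 10⁻³ rad s⁻¹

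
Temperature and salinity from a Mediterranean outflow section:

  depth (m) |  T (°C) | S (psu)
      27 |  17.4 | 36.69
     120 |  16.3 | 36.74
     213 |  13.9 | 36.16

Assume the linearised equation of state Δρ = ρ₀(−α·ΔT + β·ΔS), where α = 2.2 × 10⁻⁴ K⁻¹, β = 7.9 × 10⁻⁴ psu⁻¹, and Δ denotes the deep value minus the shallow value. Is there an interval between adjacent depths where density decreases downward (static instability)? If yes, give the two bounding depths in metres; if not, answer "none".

none

Evaluate Δρ/ρ₀ = −αΔT + βΔS across each adjacent pair:
  27–120 m: −αΔT+βΔS = −(2.2 × 10⁻⁴)(-1.1)+(7.9 × 10⁻⁴)(+0.05) = 2.8 × 10⁻⁴ → stable
  120–213 m: −αΔT+βΔS = −(2.2 × 10⁻⁴)(-2.4)+(7.9 × 10⁻⁴)(-0.58) = 7.0 × 10⁻⁵ → stable
Every interval has Δρ > 0: the column is stably stratified throughout.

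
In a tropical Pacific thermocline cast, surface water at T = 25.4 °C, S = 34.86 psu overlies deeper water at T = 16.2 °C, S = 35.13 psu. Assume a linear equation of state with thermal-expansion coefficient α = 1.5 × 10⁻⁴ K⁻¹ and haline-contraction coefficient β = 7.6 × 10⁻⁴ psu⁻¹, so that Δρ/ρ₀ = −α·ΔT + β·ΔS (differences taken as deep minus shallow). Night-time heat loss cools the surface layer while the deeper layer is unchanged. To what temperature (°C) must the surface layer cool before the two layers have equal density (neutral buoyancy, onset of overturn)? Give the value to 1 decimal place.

14.8 °C

Neutral buoyancy requires Δρ = 0, i.e. −α(T_deep − T_surf′) + β(S_deep − S_surf) = 0.
T_surf′ = T_deep − (β/α)·ΔS = 16.2 − (7.6 × 10⁻⁴/1.5 × 10⁻⁴)·(+0.27) = 14.832 °C.
Cooling required: 25.4 − (14.832) = 10.568 °C.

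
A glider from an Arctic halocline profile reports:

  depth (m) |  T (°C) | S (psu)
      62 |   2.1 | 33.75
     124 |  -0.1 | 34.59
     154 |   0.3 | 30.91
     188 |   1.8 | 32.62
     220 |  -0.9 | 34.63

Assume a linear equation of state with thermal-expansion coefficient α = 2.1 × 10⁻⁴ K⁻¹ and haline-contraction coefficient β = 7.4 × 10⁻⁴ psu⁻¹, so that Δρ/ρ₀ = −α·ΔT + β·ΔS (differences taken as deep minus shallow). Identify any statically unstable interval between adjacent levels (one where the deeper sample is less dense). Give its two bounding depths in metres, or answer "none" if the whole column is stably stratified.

Evaluate Δρ/ρ₀ = −αΔT + βΔS across each adjacent pair:
  62–124 m: −αΔT+βΔS = −(2.1 × 10⁻⁴)(-2.2)+(7.4 × 10⁻⁴)(+0.84) = 1.1 × 10⁻³ → stable
  124–154 m: −αΔT+βΔS = −(2.1 × 10⁻⁴)(+0.4)+(7.4 × 10⁻⁴)(-3.68) = -2.8 × 10⁻³ → UNSTABLE
  154–188 m: −αΔT+βΔS = −(2.1 × 10⁻⁴)(+1.5)+(7.4 × 10⁻⁴)(+1.71) = 9.5 × 10⁻⁴ → stable
  188–220 m: −αΔT+βΔS = −(2.1 × 10⁻⁴)(-2.7)+(7.4 × 10⁻⁴)(+2.01) = 2.1 × 10⁻³ → stable
The 124–154 m interval has Δρ < 0: lighter water underlies denser water.

124–154 m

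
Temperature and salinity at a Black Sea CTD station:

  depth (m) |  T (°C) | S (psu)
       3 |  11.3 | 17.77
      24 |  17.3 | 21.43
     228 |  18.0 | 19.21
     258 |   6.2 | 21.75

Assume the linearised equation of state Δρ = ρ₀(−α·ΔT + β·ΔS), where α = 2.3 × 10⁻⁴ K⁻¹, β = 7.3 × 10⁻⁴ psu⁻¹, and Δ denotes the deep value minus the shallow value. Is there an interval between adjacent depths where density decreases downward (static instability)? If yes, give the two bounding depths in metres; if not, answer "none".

24–228 m

Evaluate Δρ/ρ₀ = −αΔT + βΔS across each adjacent pair:
  3–24 m: −αΔT+βΔS = −(2.3 × 10⁻⁴)(+6.0)+(7.3 × 10⁻⁴)(+3.66) = 1.3 × 10⁻³ → stable
  24–228 m: −αΔT+βΔS = −(2.3 × 10⁻⁴)(+0.7)+(7.3 × 10⁻⁴)(-2.22) = -1.8 × 10⁻³ → UNSTABLE
  228–258 m: −αΔT+βΔS = −(2.3 × 10⁻⁴)(-11.8)+(7.3 × 10⁻⁴)(+2.54) = 4.6 × 10⁻³ → stable
The 24–228 m interval has Δρ < 0: lighter water underlies denser water.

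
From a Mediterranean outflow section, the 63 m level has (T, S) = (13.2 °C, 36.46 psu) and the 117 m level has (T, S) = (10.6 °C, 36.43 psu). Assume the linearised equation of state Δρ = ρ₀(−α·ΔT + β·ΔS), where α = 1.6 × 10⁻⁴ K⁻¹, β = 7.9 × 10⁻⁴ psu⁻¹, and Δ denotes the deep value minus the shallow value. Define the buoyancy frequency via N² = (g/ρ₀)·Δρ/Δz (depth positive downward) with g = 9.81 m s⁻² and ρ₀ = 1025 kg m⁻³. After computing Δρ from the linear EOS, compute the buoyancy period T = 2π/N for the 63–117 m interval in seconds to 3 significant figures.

ΔT = -2.6 K, ΔS = -0.03 psu (deep − shallow).
Δρ/ρ₀ = −αΔT + βΔS = 4.16 × 10⁻⁴ − 2.37 × 10⁻⁵ = 3.923 × 10⁻⁴, so Δρ ≈ 0.4021 kg m⁻³.
N² = (g/ρ₀)·Δρ/Δz = g·(Δρ/ρ₀)/Δz = 9.81 × 3.923 × 10⁻⁴ / 54 = 7.1268 × 10⁻⁵ s⁻².
N = √(7.1268 × 10⁻⁵) = 8.4420 × 10⁻³ rad s⁻¹ → T = 2π/N = 744.28 s ≈ 744 s.

744 s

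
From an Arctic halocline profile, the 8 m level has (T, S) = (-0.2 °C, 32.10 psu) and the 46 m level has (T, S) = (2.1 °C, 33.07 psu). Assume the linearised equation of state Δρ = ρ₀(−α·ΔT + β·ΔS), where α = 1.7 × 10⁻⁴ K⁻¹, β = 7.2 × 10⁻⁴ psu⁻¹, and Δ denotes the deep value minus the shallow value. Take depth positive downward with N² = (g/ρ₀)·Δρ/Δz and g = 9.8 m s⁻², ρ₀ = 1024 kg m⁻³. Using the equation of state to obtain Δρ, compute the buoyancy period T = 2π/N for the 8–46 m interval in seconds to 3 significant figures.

ΔT = +2.3 K, ΔS = +0.97 psu (deep − shallow).
Δρ/ρ₀ = −αΔT + βΔS = -3.91 × 10⁻⁴ + 6.984 × 10⁻⁴ = 3.074 × 10⁻⁴, so Δρ ≈ 0.3148 kg m⁻³.
N² = (g/ρ₀)·Δρ/Δz = g·(Δρ/ρ₀)/Δz = 9.8 × 3.074 × 10⁻⁴ / 38 = 7.9277 × 10⁻⁵ s⁻².
N = √(7.9277 × 10⁻⁵) = 8.9038 × 10⁻³ rad s⁻¹ → T = 2π/N = 705.67 s ≈ 706 s.

706 s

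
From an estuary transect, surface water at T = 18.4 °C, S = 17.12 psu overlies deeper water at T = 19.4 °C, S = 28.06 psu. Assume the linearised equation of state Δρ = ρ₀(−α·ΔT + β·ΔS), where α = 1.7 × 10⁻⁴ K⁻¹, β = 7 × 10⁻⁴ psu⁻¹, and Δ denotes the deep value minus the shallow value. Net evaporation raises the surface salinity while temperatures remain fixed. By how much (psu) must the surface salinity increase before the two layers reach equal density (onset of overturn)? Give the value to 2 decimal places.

10.70 psu

Neutral buoyancy requires −α(T_deep − T_surf) + β(S_deep − S_surf′) = 0.
S_surf′ = S_deep − (α/β)·ΔT = 28.06 − (1.7 × 10⁻⁴/7 × 10⁻⁴)·(+1.0) = 27.8171 psu.
Increase required: 27.8171 − 17.12 = 10.6971 psu.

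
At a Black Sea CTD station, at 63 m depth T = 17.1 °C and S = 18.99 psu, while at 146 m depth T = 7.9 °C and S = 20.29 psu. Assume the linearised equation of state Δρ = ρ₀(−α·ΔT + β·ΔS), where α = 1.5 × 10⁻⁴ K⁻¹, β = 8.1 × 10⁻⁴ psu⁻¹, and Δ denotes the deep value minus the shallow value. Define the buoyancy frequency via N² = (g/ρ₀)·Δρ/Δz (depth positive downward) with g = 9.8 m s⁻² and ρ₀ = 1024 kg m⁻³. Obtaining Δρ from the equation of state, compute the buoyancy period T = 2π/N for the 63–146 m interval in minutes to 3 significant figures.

6.18 min

ΔT = -9.2 K, ΔS = +1.30 psu (deep − shallow).
Δρ/ρ₀ = −αΔT + βΔS = 1.38 × 10⁻³ + 1.053 × 10⁻³ = 2.433 × 10⁻³, so Δρ ≈ 2.491 kg m⁻³.
N² = (g/ρ₀)·Δρ/Δz = g·(Δρ/ρ₀)/Δz = 9.8 × 2.433 × 10⁻³ / 83 = 2.8727 × 10⁻⁴ s⁻².
N = √(2.8727 × 10⁻⁴) = 0.016949 rad s⁻¹ → T = 2π/N = 370.71 s = 6.1785 min ≈ 6.18 min.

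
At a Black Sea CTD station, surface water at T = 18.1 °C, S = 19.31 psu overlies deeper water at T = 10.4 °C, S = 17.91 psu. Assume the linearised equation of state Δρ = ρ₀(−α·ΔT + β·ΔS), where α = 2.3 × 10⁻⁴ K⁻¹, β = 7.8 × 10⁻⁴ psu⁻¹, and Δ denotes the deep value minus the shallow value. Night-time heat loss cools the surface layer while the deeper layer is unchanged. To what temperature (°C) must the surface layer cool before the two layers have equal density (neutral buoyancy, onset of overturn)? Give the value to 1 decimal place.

Neutral buoyancy requires Δρ = 0, i.e. −α(T_deep − T_surf′) + β(S_deep − S_surf) = 0.
T_surf′ = T_deep − (β/α)·ΔS = 10.4 − (7.8 × 10⁻⁴/2.3 × 10⁻⁴)·(-1.40) = 15.148 °C.
Cooling required: 18.1 − (15.148) = 2.952 °C.

15.1 °C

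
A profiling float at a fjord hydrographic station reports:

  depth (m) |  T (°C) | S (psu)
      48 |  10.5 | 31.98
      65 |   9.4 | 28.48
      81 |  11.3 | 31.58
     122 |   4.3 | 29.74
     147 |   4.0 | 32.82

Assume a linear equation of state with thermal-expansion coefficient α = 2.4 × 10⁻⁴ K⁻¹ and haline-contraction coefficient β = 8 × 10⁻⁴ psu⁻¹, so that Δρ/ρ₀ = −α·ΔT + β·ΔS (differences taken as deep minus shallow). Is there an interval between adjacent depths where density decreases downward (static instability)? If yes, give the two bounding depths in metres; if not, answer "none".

Evaluate Δρ/ρ₀ = −αΔT + βΔS across each adjacent pair:
  48–65 m: −αΔT+βΔS = −(2.4 × 10⁻⁴)(-1.1)+(8 × 10⁻⁴)(-3.50) = -2.5 × 10⁻³ → UNSTABLE
  65–81 m: −αΔT+βΔS = −(2.4 × 10⁻⁴)(+1.9)+(8 × 10⁻⁴)(+3.10) = 2.0 × 10⁻³ → stable
  81–122 m: −αΔT+βΔS = −(2.4 × 10⁻⁴)(-7.0)+(8 × 10⁻⁴)(-1.84) = 2.1 × 10⁻⁴ → stable
  122–147 m: −αΔT+βΔS = −(2.4 × 10⁻⁴)(-0.3)+(8 × 10⁻⁴)(+3.08) = 2.5 × 10⁻³ → stable
The 48–65 m interval has Δρ < 0: lighter water underlies denser water.

48–65 m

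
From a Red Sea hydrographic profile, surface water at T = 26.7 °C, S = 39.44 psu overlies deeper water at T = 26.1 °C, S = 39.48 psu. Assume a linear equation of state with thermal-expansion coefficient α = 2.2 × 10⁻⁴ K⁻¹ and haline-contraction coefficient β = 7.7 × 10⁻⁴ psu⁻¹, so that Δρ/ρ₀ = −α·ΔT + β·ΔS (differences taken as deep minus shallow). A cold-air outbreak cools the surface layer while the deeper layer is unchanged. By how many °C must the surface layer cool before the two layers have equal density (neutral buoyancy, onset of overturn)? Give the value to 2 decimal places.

0.74 °C

Neutral buoyancy requires Δρ = 0, i.e. −α(T_deep − T_surf′) + β(S_deep − S_surf) = 0.
T_surf′ = T_deep − (β/α)·ΔS = 26.1 − (7.7 × 10⁻⁴/2.2 × 10⁻⁴)·(+0.04) = 25.9600 °C.
Cooling required: 26.7 − (25.9600) = 0.7400 °C.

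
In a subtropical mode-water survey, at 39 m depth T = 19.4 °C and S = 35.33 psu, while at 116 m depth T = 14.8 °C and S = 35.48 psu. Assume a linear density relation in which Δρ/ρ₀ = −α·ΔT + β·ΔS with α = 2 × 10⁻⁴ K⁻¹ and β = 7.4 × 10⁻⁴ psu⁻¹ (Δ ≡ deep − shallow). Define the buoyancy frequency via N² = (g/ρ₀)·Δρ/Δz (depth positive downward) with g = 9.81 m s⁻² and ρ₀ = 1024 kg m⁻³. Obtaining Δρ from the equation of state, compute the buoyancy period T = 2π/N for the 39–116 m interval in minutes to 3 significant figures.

9.14 min

ΔT = -4.6 K, ΔS = +0.15 psu (deep − shallow).
Δρ/ρ₀ = −αΔT + βΔS = 9.20 × 10⁻⁴ + 1.11 × 10⁻⁴ = 1.031 × 10⁻³, so Δρ ≈ 1.056 kg m⁻³.
N² = (g/ρ₀)·Δρ/Δz = g·(Δρ/ρ₀)/Δz = 9.81 × 1.031 × 10⁻³ / 77 = 1.3135 × 10⁻⁴ s⁻².
N = √(1.3135 × 10⁻⁴) = 0.011461 rad s⁻¹ → T = 2π/N = 548.22 s = 9.1370 min ≈ 9.14 min.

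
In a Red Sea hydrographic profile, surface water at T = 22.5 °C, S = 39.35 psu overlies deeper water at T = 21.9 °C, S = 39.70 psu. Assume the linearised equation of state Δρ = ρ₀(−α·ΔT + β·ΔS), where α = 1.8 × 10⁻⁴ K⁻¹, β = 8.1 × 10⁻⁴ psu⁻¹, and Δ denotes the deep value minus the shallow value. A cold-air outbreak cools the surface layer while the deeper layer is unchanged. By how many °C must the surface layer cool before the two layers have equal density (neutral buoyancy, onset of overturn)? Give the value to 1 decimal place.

Neutral buoyancy requires Δρ = 0, i.e. −α(T_deep − T_surf′) + β(S_deep − S_surf) = 0.
T_surf′ = T_deep − (β/α)·ΔS = 21.9 − (8.1 × 10⁻⁴/1.8 × 10⁻⁴)·(+0.35) = 20.325 °C.
Cooling required: 22.5 − (20.325) = 2.175 °C.

2.2 °C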